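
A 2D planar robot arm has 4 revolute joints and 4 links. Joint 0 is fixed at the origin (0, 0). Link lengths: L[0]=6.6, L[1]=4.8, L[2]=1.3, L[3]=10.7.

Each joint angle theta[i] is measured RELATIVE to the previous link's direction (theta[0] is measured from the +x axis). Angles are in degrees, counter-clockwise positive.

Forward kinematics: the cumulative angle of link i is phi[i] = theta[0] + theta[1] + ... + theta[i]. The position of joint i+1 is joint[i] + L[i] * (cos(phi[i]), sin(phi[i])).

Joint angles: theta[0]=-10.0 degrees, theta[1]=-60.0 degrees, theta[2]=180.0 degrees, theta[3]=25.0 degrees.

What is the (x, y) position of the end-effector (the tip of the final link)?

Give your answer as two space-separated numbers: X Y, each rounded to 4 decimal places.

joint[0] = (0.0000, 0.0000)  (base)
link 0: phi[0] = -10 = -10 deg
  cos(-10 deg) = 0.9848, sin(-10 deg) = -0.1736
  joint[1] = (0.0000, 0.0000) + 6.6 * (0.9848, -0.1736) = (0.0000 + 6.4997, 0.0000 + -1.1461) = (6.4997, -1.1461)
link 1: phi[1] = -10 + -60 = -70 deg
  cos(-70 deg) = 0.3420, sin(-70 deg) = -0.9397
  joint[2] = (6.4997, -1.1461) + 4.8 * (0.3420, -0.9397) = (6.4997 + 1.6417, -1.1461 + -4.5105) = (8.1414, -5.6566)
link 2: phi[2] = -10 + -60 + 180 = 110 deg
  cos(110 deg) = -0.3420, sin(110 deg) = 0.9397
  joint[3] = (8.1414, -5.6566) + 1.3 * (-0.3420, 0.9397) = (8.1414 + -0.4446, -5.6566 + 1.2216) = (7.6968, -4.4350)
link 3: phi[3] = -10 + -60 + 180 + 25 = 135 deg
  cos(135 deg) = -0.7071, sin(135 deg) = 0.7071
  joint[4] = (7.6968, -4.4350) + 10.7 * (-0.7071, 0.7071) = (7.6968 + -7.5660, -4.4350 + 7.5660) = (0.1308, 3.1310)
End effector: (0.1308, 3.1310)

Answer: 0.1308 3.1310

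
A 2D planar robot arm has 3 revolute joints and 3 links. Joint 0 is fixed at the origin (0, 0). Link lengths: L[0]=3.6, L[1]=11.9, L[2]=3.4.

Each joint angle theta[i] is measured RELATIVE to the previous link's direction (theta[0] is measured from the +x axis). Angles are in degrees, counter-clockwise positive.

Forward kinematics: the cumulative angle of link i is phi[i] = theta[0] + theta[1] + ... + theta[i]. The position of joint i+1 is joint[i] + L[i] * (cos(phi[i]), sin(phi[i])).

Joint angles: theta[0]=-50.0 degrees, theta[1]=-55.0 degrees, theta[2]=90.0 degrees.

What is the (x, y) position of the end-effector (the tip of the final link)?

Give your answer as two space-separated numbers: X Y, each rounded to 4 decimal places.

Answer: 2.5182 -15.1323

Derivation:
joint[0] = (0.0000, 0.0000)  (base)
link 0: phi[0] = -50 = -50 deg
  cos(-50 deg) = 0.6428, sin(-50 deg) = -0.7660
  joint[1] = (0.0000, 0.0000) + 3.6 * (0.6428, -0.7660) = (0.0000 + 2.3140, 0.0000 + -2.7578) = (2.3140, -2.7578)
link 1: phi[1] = -50 + -55 = -105 deg
  cos(-105 deg) = -0.2588, sin(-105 deg) = -0.9659
  joint[2] = (2.3140, -2.7578) + 11.9 * (-0.2588, -0.9659) = (2.3140 + -3.0799, -2.7578 + -11.4945) = (-0.7659, -14.2523)
link 2: phi[2] = -50 + -55 + 90 = -15 deg
  cos(-15 deg) = 0.9659, sin(-15 deg) = -0.2588
  joint[3] = (-0.7659, -14.2523) + 3.4 * (0.9659, -0.2588) = (-0.7659 + 3.2841, -14.2523 + -0.8800) = (2.5182, -15.1323)
End effector: (2.5182, -15.1323)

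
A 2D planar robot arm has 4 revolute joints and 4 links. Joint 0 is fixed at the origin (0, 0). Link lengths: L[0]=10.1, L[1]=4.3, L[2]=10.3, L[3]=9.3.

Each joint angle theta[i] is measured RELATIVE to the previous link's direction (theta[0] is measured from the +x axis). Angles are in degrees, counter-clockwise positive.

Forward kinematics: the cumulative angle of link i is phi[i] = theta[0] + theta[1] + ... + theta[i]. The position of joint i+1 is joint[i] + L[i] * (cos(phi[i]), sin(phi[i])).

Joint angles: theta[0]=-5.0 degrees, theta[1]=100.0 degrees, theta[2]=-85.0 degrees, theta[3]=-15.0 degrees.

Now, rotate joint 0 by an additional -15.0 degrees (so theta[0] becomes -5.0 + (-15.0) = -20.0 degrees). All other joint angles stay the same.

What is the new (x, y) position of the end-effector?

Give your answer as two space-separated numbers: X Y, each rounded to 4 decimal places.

Answer: 29.2375 -3.2982

Derivation:
joint[0] = (0.0000, 0.0000)  (base)
link 0: phi[0] = -20 = -20 deg
  cos(-20 deg) = 0.9397, sin(-20 deg) = -0.3420
  joint[1] = (0.0000, 0.0000) + 10.1 * (0.9397, -0.3420) = (0.0000 + 9.4909, 0.0000 + -3.4544) = (9.4909, -3.4544)
link 1: phi[1] = -20 + 100 = 80 deg
  cos(80 deg) = 0.1736, sin(80 deg) = 0.9848
  joint[2] = (9.4909, -3.4544) + 4.3 * (0.1736, 0.9848) = (9.4909 + 0.7467, -3.4544 + 4.2347) = (10.2376, 0.7803)
link 2: phi[2] = -20 + 100 + -85 = -5 deg
  cos(-5 deg) = 0.9962, sin(-5 deg) = -0.0872
  joint[3] = (10.2376, 0.7803) + 10.3 * (0.9962, -0.0872) = (10.2376 + 10.2608, 0.7803 + -0.8977) = (20.4984, -0.1174)
link 3: phi[3] = -20 + 100 + -85 + -15 = -20 deg
  cos(-20 deg) = 0.9397, sin(-20 deg) = -0.3420
  joint[4] = (20.4984, -0.1174) + 9.3 * (0.9397, -0.3420) = (20.4984 + 8.7391, -0.1174 + -3.1808) = (29.2375, -3.2982)
End effector: (29.2375, -3.2982)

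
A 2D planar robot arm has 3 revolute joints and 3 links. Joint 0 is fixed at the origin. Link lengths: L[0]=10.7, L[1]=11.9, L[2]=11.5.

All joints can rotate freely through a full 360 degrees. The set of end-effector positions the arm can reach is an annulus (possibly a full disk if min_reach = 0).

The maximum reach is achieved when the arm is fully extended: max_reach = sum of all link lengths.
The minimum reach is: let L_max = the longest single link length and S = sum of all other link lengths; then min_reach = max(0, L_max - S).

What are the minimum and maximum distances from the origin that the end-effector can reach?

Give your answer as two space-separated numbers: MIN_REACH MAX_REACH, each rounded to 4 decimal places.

Answer: 0.0000 34.1000

Derivation:
Link lengths: [10.7, 11.9, 11.5]
max_reach = 10.7 + 11.9 + 11.5 = 34.1
L_max = max([10.7, 11.9, 11.5]) = 11.9
S (sum of others) = 34.1 - 11.9 = 22.2
min_reach = max(0, 11.9 - 22.2) = max(0, -10.3) = 0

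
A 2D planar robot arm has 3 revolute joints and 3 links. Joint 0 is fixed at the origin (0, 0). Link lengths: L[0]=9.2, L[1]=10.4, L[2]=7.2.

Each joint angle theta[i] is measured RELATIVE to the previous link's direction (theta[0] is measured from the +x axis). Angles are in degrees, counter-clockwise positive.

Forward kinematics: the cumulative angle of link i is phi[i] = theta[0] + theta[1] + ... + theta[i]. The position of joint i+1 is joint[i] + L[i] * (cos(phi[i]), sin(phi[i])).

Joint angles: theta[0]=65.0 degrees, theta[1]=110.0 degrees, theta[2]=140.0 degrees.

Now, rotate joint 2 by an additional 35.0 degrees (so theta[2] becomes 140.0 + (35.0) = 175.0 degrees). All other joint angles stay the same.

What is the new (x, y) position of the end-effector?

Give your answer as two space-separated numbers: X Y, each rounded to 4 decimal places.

Answer: 0.6183 7.9942

Derivation:
joint[0] = (0.0000, 0.0000)  (base)
link 0: phi[0] = 65 = 65 deg
  cos(65 deg) = 0.4226, sin(65 deg) = 0.9063
  joint[1] = (0.0000, 0.0000) + 9.2 * (0.4226, 0.9063) = (0.0000 + 3.8881, 0.0000 + 8.3380) = (3.8881, 8.3380)
link 1: phi[1] = 65 + 110 = 175 deg
  cos(175 deg) = -0.9962, sin(175 deg) = 0.0872
  joint[2] = (3.8881, 8.3380) + 10.4 * (-0.9962, 0.0872) = (3.8881 + -10.3604, 8.3380 + 0.9064) = (-6.4723, 9.2445)
link 2: phi[2] = 65 + 110 + 175 = 350 deg
  cos(350 deg) = 0.9848, sin(350 deg) = -0.1736
  joint[3] = (-6.4723, 9.2445) + 7.2 * (0.9848, -0.1736) = (-6.4723 + 7.0906, 9.2445 + -1.2503) = (0.6183, 7.9942)
End effector: (0.6183, 7.9942)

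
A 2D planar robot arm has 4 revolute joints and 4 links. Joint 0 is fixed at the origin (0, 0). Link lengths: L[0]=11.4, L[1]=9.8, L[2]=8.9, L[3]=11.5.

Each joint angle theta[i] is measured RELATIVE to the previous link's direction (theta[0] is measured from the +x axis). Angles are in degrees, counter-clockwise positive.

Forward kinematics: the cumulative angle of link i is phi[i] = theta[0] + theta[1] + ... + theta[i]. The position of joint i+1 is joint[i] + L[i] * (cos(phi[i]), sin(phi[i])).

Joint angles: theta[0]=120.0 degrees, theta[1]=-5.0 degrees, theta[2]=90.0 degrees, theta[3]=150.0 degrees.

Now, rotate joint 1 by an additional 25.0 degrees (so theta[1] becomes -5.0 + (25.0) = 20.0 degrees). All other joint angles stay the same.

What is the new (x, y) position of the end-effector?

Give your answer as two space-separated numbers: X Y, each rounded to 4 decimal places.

joint[0] = (0.0000, 0.0000)  (base)
link 0: phi[0] = 120 = 120 deg
  cos(120 deg) = -0.5000, sin(120 deg) = 0.8660
  joint[1] = (0.0000, 0.0000) + 11.4 * (-0.5000, 0.8660) = (0.0000 + -5.7000, 0.0000 + 9.8727) = (-5.7000, 9.8727)
link 1: phi[1] = 120 + 20 = 140 deg
  cos(140 deg) = -0.7660, sin(140 deg) = 0.6428
  joint[2] = (-5.7000, 9.8727) + 9.8 * (-0.7660, 0.6428) = (-5.7000 + -7.5072, 9.8727 + 6.2993) = (-13.2072, 16.1720)
link 2: phi[2] = 120 + 20 + 90 = 230 deg
  cos(230 deg) = -0.6428, sin(230 deg) = -0.7660
  joint[3] = (-13.2072, 16.1720) + 8.9 * (-0.6428, -0.7660) = (-13.2072 + -5.7208, 16.1720 + -6.8178) = (-18.9280, 9.3542)
link 3: phi[3] = 120 + 20 + 90 + 150 = 380 deg
  cos(380 deg) = 0.9397, sin(380 deg) = 0.3420
  joint[4] = (-18.9280, 9.3542) + 11.5 * (0.9397, 0.3420) = (-18.9280 + 10.8065, 9.3542 + 3.9332) = (-8.1216, 13.2874)
End effector: (-8.1216, 13.2874)

Answer: -8.1216 13.2874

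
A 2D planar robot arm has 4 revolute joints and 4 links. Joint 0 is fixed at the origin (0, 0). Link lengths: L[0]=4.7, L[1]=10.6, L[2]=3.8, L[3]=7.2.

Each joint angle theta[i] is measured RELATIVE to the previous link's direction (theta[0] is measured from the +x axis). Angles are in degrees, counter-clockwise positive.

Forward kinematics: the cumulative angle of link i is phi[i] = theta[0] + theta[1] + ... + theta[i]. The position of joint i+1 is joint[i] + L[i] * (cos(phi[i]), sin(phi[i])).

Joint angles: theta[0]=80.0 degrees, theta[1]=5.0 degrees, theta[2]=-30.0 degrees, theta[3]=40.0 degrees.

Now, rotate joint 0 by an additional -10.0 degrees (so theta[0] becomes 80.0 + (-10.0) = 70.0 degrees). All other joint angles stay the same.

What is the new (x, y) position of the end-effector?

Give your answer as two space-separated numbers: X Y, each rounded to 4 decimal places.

Answer: 7.6655 24.5150

Derivation:
joint[0] = (0.0000, 0.0000)  (base)
link 0: phi[0] = 70 = 70 deg
  cos(70 deg) = 0.3420, sin(70 deg) = 0.9397
  joint[1] = (0.0000, 0.0000) + 4.7 * (0.3420, 0.9397) = (0.0000 + 1.6075, 0.0000 + 4.4166) = (1.6075, 4.4166)
link 1: phi[1] = 70 + 5 = 75 deg
  cos(75 deg) = 0.2588, sin(75 deg) = 0.9659
  joint[2] = (1.6075, 4.4166) + 10.6 * (0.2588, 0.9659) = (1.6075 + 2.7435, 4.4166 + 10.2388) = (4.3510, 14.6554)
link 2: phi[2] = 70 + 5 + -30 = 45 deg
  cos(45 deg) = 0.7071, sin(45 deg) = 0.7071
  joint[3] = (4.3510, 14.6554) + 3.8 * (0.7071, 0.7071) = (4.3510 + 2.6870, 14.6554 + 2.6870) = (7.0380, 17.3424)
link 3: phi[3] = 70 + 5 + -30 + 40 = 85 deg
  cos(85 deg) = 0.0872, sin(85 deg) = 0.9962
  joint[4] = (7.0380, 17.3424) + 7.2 * (0.0872, 0.9962) = (7.0380 + 0.6275, 17.3424 + 7.1726) = (7.6655, 24.5150)
End effector: (7.6655, 24.5150)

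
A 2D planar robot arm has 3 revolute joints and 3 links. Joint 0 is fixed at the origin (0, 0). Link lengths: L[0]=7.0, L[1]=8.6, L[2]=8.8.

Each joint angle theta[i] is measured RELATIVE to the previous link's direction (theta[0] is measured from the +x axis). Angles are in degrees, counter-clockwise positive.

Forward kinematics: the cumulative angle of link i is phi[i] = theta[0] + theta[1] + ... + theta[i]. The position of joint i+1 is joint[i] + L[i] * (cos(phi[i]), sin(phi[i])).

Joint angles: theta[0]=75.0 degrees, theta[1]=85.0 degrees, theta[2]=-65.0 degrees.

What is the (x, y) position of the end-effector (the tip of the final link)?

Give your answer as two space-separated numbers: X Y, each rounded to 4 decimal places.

joint[0] = (0.0000, 0.0000)  (base)
link 0: phi[0] = 75 = 75 deg
  cos(75 deg) = 0.2588, sin(75 deg) = 0.9659
  joint[1] = (0.0000, 0.0000) + 7 * (0.2588, 0.9659) = (0.0000 + 1.8117, 0.0000 + 6.7615) = (1.8117, 6.7615)
link 1: phi[1] = 75 + 85 = 160 deg
  cos(160 deg) = -0.9397, sin(160 deg) = 0.3420
  joint[2] = (1.8117, 6.7615) + 8.6 * (-0.9397, 0.3420) = (1.8117 + -8.0814, 6.7615 + 2.9414) = (-6.2696, 9.7029)
link 2: phi[2] = 75 + 85 + -65 = 95 deg
  cos(95 deg) = -0.0872, sin(95 deg) = 0.9962
  joint[3] = (-6.2696, 9.7029) + 8.8 * (-0.0872, 0.9962) = (-6.2696 + -0.7670, 9.7029 + 8.7665) = (-7.0366, 18.4694)
End effector: (-7.0366, 18.4694)

Answer: -7.0366 18.4694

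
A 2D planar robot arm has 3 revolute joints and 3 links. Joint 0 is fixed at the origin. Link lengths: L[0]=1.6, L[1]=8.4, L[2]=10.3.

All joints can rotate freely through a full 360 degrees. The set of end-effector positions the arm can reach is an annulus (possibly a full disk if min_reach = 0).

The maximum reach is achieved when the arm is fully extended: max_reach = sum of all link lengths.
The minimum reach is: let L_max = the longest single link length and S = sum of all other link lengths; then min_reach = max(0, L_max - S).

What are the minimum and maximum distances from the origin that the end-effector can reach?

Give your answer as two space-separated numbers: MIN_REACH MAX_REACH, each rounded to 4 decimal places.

Answer: 0.3000 20.3000

Derivation:
Link lengths: [1.6, 8.4, 10.3]
max_reach = 1.6 + 8.4 + 10.3 = 20.3
L_max = max([1.6, 8.4, 10.3]) = 10.3
S (sum of others) = 20.3 - 10.3 = 10
min_reach = max(0, 10.3 - 10) = max(0, 0.3) = 0.3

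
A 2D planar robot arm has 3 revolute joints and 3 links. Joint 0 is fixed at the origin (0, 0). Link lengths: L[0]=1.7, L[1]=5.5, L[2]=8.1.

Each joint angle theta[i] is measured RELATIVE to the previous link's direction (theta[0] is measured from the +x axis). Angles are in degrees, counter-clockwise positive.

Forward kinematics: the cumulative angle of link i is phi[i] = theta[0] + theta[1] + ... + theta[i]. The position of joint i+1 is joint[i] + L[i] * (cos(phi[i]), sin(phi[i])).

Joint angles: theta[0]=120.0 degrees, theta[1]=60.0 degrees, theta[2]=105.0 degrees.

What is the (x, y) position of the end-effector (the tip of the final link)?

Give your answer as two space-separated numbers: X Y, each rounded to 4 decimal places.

joint[0] = (0.0000, 0.0000)  (base)
link 0: phi[0] = 120 = 120 deg
  cos(120 deg) = -0.5000, sin(120 deg) = 0.8660
  joint[1] = (0.0000, 0.0000) + 1.7 * (-0.5000, 0.8660) = (0.0000 + -0.8500, 0.0000 + 1.4722) = (-0.8500, 1.4722)
link 1: phi[1] = 120 + 60 = 180 deg
  cos(180 deg) = -1.0000, sin(180 deg) = 0.0000
  joint[2] = (-0.8500, 1.4722) + 5.5 * (-1.0000, 0.0000) = (-0.8500 + -5.5000, 1.4722 + 0.0000) = (-6.3500, 1.4722)
link 2: phi[2] = 120 + 60 + 105 = 285 deg
  cos(285 deg) = 0.2588, sin(285 deg) = -0.9659
  joint[3] = (-6.3500, 1.4722) + 8.1 * (0.2588, -0.9659) = (-6.3500 + 2.0964, 1.4722 + -7.8240) = (-4.2536, -6.3518)
End effector: (-4.2536, -6.3518)

Answer: -4.2536 -6.3518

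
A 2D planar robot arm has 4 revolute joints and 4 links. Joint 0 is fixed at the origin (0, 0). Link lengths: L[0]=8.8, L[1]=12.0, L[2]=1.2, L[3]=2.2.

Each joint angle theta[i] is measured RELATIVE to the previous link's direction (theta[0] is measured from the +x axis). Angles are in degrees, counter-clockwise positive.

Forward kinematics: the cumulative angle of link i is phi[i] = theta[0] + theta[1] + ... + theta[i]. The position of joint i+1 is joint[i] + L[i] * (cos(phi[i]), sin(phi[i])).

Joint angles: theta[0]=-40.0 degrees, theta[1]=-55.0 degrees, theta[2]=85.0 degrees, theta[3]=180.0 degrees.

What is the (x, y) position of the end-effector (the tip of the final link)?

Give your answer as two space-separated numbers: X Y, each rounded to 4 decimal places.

Answer: 4.7105 -17.4372

Derivation:
joint[0] = (0.0000, 0.0000)  (base)
link 0: phi[0] = -40 = -40 deg
  cos(-40 deg) = 0.7660, sin(-40 deg) = -0.6428
  joint[1] = (0.0000, 0.0000) + 8.8 * (0.7660, -0.6428) = (0.0000 + 6.7412, 0.0000 + -5.6565) = (6.7412, -5.6565)
link 1: phi[1] = -40 + -55 = -95 deg
  cos(-95 deg) = -0.0872, sin(-95 deg) = -0.9962
  joint[2] = (6.7412, -5.6565) + 12 * (-0.0872, -0.9962) = (6.7412 + -1.0459, -5.6565 + -11.9543) = (5.6953, -17.6109)
link 2: phi[2] = -40 + -55 + 85 = -10 deg
  cos(-10 deg) = 0.9848, sin(-10 deg) = -0.1736
  joint[3] = (5.6953, -17.6109) + 1.2 * (0.9848, -0.1736) = (5.6953 + 1.1818, -17.6109 + -0.2084) = (6.8771, -17.8192)
link 3: phi[3] = -40 + -55 + 85 + 180 = 170 deg
  cos(170 deg) = -0.9848, sin(170 deg) = 0.1736
  joint[4] = (6.8771, -17.8192) + 2.2 * (-0.9848, 0.1736) = (6.8771 + -2.1666, -17.8192 + 0.3820) = (4.7105, -17.4372)
End effector: (4.7105, -17.4372)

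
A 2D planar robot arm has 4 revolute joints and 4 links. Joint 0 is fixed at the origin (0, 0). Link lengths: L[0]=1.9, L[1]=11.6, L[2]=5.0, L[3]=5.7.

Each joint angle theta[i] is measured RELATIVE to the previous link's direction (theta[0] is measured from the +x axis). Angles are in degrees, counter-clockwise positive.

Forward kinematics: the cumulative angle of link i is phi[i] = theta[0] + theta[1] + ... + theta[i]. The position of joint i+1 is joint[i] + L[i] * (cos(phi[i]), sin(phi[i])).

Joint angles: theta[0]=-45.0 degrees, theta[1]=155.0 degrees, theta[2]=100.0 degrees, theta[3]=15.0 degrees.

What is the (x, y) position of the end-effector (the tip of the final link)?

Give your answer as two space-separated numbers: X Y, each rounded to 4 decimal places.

Answer: -10.9846 3.0264

Derivation:
joint[0] = (0.0000, 0.0000)  (base)
link 0: phi[0] = -45 = -45 deg
  cos(-45 deg) = 0.7071, sin(-45 deg) = -0.7071
  joint[1] = (0.0000, 0.0000) + 1.9 * (0.7071, -0.7071) = (0.0000 + 1.3435, 0.0000 + -1.3435) = (1.3435, -1.3435)
link 1: phi[1] = -45 + 155 = 110 deg
  cos(110 deg) = -0.3420, sin(110 deg) = 0.9397
  joint[2] = (1.3435, -1.3435) + 11.6 * (-0.3420, 0.9397) = (1.3435 + -3.9674, -1.3435 + 10.9004) = (-2.6239, 9.5569)
link 2: phi[2] = -45 + 155 + 100 = 210 deg
  cos(210 deg) = -0.8660, sin(210 deg) = -0.5000
  joint[3] = (-2.6239, 9.5569) + 5 * (-0.8660, -0.5000) = (-2.6239 + -4.3301, 9.5569 + -2.5000) = (-6.9541, 7.0569)
link 3: phi[3] = -45 + 155 + 100 + 15 = 225 deg
  cos(225 deg) = -0.7071, sin(225 deg) = -0.7071
  joint[4] = (-6.9541, 7.0569) + 5.7 * (-0.7071, -0.7071) = (-6.9541 + -4.0305, 7.0569 + -4.0305) = (-10.9846, 3.0264)
End effector: (-10.9846, 3.0264)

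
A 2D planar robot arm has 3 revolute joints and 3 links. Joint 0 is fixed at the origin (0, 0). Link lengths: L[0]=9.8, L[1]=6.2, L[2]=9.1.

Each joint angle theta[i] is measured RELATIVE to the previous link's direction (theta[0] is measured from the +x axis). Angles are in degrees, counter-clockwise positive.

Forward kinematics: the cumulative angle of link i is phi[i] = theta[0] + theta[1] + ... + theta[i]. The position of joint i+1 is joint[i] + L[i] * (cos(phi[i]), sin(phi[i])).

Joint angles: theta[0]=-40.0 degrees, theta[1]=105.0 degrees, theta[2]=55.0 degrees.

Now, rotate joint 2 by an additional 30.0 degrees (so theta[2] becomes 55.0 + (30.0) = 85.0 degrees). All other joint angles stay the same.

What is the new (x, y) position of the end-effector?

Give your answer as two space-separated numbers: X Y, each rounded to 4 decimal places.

joint[0] = (0.0000, 0.0000)  (base)
link 0: phi[0] = -40 = -40 deg
  cos(-40 deg) = 0.7660, sin(-40 deg) = -0.6428
  joint[1] = (0.0000, 0.0000) + 9.8 * (0.7660, -0.6428) = (0.0000 + 7.5072, 0.0000 + -6.2993) = (7.5072, -6.2993)
link 1: phi[1] = -40 + 105 = 65 deg
  cos(65 deg) = 0.4226, sin(65 deg) = 0.9063
  joint[2] = (7.5072, -6.2993) + 6.2 * (0.4226, 0.9063) = (7.5072 + 2.6202, -6.2993 + 5.6191) = (10.1275, -0.6802)
link 2: phi[2] = -40 + 105 + 85 = 150 deg
  cos(150 deg) = -0.8660, sin(150 deg) = 0.5000
  joint[3] = (10.1275, -0.6802) + 9.1 * (-0.8660, 0.5000) = (10.1275 + -7.8808, -0.6802 + 4.5500) = (2.2466, 3.8698)
End effector: (2.2466, 3.8698)

Answer: 2.2466 3.8698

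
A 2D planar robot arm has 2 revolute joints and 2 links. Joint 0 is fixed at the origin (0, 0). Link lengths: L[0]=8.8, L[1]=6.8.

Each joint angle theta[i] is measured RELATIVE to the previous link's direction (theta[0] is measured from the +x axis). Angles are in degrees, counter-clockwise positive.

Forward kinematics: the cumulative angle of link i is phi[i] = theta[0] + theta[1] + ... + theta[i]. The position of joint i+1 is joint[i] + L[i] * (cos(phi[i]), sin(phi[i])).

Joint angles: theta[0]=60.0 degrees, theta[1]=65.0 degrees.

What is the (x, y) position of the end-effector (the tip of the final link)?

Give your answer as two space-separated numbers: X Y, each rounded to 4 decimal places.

joint[0] = (0.0000, 0.0000)  (base)
link 0: phi[0] = 60 = 60 deg
  cos(60 deg) = 0.5000, sin(60 deg) = 0.8660
  joint[1] = (0.0000, 0.0000) + 8.8 * (0.5000, 0.8660) = (0.0000 + 4.4000, 0.0000 + 7.6210) = (4.4000, 7.6210)
link 1: phi[1] = 60 + 65 = 125 deg
  cos(125 deg) = -0.5736, sin(125 deg) = 0.8192
  joint[2] = (4.4000, 7.6210) + 6.8 * (-0.5736, 0.8192) = (4.4000 + -3.9003, 7.6210 + 5.5702) = (0.4997, 13.1913)
End effector: (0.4997, 13.1913)

Answer: 0.4997 13.1913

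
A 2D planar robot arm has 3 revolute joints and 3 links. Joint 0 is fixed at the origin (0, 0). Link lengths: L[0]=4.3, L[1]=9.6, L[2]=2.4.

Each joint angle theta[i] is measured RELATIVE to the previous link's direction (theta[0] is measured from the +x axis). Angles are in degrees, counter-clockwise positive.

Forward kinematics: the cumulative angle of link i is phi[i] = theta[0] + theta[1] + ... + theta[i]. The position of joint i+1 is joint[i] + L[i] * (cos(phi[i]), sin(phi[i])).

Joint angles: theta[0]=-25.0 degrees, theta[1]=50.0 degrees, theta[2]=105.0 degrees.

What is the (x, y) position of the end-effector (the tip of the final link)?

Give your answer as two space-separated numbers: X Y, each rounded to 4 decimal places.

Answer: 11.0550 4.0784

Derivation:
joint[0] = (0.0000, 0.0000)  (base)
link 0: phi[0] = -25 = -25 deg
  cos(-25 deg) = 0.9063, sin(-25 deg) = -0.4226
  joint[1] = (0.0000, 0.0000) + 4.3 * (0.9063, -0.4226) = (0.0000 + 3.8971, 0.0000 + -1.8173) = (3.8971, -1.8173)
link 1: phi[1] = -25 + 50 = 25 deg
  cos(25 deg) = 0.9063, sin(25 deg) = 0.4226
  joint[2] = (3.8971, -1.8173) + 9.6 * (0.9063, 0.4226) = (3.8971 + 8.7006, -1.8173 + 4.0571) = (12.5977, 2.2399)
link 2: phi[2] = -25 + 50 + 105 = 130 deg
  cos(130 deg) = -0.6428, sin(130 deg) = 0.7660
  joint[3] = (12.5977, 2.2399) + 2.4 * (-0.6428, 0.7660) = (12.5977 + -1.5427, 2.2399 + 1.8385) = (11.0550, 4.0784)
End effector: (11.0550, 4.0784)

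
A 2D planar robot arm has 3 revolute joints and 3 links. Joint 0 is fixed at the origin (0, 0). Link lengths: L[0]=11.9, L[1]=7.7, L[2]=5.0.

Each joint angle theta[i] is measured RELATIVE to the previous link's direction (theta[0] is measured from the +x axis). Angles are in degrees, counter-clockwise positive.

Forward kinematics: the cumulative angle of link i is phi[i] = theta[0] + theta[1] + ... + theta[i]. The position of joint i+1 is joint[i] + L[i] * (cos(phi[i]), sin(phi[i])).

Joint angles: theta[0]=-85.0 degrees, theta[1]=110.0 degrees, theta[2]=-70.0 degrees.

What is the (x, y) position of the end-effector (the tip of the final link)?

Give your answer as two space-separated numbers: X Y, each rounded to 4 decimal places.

joint[0] = (0.0000, 0.0000)  (base)
link 0: phi[0] = -85 = -85 deg
  cos(-85 deg) = 0.0872, sin(-85 deg) = -0.9962
  joint[1] = (0.0000, 0.0000) + 11.9 * (0.0872, -0.9962) = (0.0000 + 1.0372, 0.0000 + -11.8547) = (1.0372, -11.8547)
link 1: phi[1] = -85 + 110 = 25 deg
  cos(25 deg) = 0.9063, sin(25 deg) = 0.4226
  joint[2] = (1.0372, -11.8547) + 7.7 * (0.9063, 0.4226) = (1.0372 + 6.9786, -11.8547 + 3.2542) = (8.0157, -8.6006)
link 2: phi[2] = -85 + 110 + -70 = -45 deg
  cos(-45 deg) = 0.7071, sin(-45 deg) = -0.7071
  joint[3] = (8.0157, -8.6006) + 5 * (0.7071, -0.7071) = (8.0157 + 3.5355, -8.6006 + -3.5355) = (11.5513, -12.1361)
End effector: (11.5513, -12.1361)

Answer: 11.5513 -12.1361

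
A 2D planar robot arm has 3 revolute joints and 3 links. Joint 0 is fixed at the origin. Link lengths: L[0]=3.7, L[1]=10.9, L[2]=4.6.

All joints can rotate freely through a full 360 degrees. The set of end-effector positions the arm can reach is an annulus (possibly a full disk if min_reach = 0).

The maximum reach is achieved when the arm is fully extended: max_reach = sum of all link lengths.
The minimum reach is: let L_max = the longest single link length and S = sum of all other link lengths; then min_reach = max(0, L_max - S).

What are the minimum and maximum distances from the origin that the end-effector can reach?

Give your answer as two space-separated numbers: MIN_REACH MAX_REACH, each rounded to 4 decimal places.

Link lengths: [3.7, 10.9, 4.6]
max_reach = 3.7 + 10.9 + 4.6 = 19.2
L_max = max([3.7, 10.9, 4.6]) = 10.9
S (sum of others) = 19.2 - 10.9 = 8.3
min_reach = max(0, 10.9 - 8.3) = max(0, 2.6) = 2.6

Answer: 2.6000 19.2000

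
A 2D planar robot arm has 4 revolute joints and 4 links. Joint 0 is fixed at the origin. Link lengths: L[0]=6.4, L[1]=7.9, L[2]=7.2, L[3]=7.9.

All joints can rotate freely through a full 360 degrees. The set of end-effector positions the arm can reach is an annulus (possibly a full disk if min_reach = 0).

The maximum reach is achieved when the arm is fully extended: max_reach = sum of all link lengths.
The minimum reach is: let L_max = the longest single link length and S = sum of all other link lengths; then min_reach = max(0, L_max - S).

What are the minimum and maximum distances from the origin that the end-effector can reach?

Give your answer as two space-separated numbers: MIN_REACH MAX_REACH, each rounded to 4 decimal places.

Answer: 0.0000 29.4000

Derivation:
Link lengths: [6.4, 7.9, 7.2, 7.9]
max_reach = 6.4 + 7.9 + 7.2 + 7.9 = 29.4
L_max = max([6.4, 7.9, 7.2, 7.9]) = 7.9
S (sum of others) = 29.4 - 7.9 = 21.5
min_reach = max(0, 7.9 - 21.5) = max(0, -13.6) = 0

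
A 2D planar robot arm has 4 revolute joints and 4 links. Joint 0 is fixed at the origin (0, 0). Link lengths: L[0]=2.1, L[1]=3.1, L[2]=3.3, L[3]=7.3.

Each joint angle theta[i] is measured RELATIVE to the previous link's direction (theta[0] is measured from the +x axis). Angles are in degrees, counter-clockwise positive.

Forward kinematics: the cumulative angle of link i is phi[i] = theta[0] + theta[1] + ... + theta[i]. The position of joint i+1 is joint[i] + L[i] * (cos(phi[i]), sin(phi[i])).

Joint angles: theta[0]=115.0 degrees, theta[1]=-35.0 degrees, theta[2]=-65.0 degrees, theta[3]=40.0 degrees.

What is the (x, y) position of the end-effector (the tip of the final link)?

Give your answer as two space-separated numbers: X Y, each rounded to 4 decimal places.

joint[0] = (0.0000, 0.0000)  (base)
link 0: phi[0] = 115 = 115 deg
  cos(115 deg) = -0.4226, sin(115 deg) = 0.9063
  joint[1] = (0.0000, 0.0000) + 2.1 * (-0.4226, 0.9063) = (0.0000 + -0.8875, 0.0000 + 1.9032) = (-0.8875, 1.9032)
link 1: phi[1] = 115 + -35 = 80 deg
  cos(80 deg) = 0.1736, sin(80 deg) = 0.9848
  joint[2] = (-0.8875, 1.9032) + 3.1 * (0.1736, 0.9848) = (-0.8875 + 0.5383, 1.9032 + 3.0529) = (-0.3492, 4.9562)
link 2: phi[2] = 115 + -35 + -65 = 15 deg
  cos(15 deg) = 0.9659, sin(15 deg) = 0.2588
  joint[3] = (-0.3492, 4.9562) + 3.3 * (0.9659, 0.2588) = (-0.3492 + 3.1876, 4.9562 + 0.8541) = (2.8384, 5.8103)
link 3: phi[3] = 115 + -35 + -65 + 40 = 55 deg
  cos(55 deg) = 0.5736, sin(55 deg) = 0.8192
  joint[4] = (2.8384, 5.8103) + 7.3 * (0.5736, 0.8192) = (2.8384 + 4.1871, 5.8103 + 5.9798) = (7.0255, 11.7901)
End effector: (7.0255, 11.7901)

Answer: 7.0255 11.7901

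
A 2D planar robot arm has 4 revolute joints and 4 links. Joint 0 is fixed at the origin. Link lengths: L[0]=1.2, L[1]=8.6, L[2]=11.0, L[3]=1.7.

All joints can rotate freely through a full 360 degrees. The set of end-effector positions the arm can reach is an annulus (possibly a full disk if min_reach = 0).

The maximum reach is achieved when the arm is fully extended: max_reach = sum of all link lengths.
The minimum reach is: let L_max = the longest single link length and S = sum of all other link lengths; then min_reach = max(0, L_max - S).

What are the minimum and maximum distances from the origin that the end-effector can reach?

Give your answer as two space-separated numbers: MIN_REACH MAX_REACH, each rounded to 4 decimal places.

Link lengths: [1.2, 8.6, 11.0, 1.7]
max_reach = 1.2 + 8.6 + 11 + 1.7 = 22.5
L_max = max([1.2, 8.6, 11.0, 1.7]) = 11
S (sum of others) = 22.5 - 11 = 11.5
min_reach = max(0, 11 - 11.5) = max(0, -0.5) = 0

Answer: 0.0000 22.5000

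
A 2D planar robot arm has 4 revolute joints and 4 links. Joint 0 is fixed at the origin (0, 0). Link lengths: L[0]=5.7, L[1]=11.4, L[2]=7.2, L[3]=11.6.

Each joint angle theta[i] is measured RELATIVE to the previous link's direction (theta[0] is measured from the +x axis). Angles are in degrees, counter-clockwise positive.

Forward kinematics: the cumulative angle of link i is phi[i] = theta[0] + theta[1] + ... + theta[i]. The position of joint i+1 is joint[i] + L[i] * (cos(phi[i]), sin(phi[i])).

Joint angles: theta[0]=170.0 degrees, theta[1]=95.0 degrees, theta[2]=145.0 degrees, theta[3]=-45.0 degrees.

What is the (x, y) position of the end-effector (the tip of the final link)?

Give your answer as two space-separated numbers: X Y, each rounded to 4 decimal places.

joint[0] = (0.0000, 0.0000)  (base)
link 0: phi[0] = 170 = 170 deg
  cos(170 deg) = -0.9848, sin(170 deg) = 0.1736
  joint[1] = (0.0000, 0.0000) + 5.7 * (-0.9848, 0.1736) = (0.0000 + -5.6134, 0.0000 + 0.9898) = (-5.6134, 0.9898)
link 1: phi[1] = 170 + 95 = 265 deg
  cos(265 deg) = -0.0872, sin(265 deg) = -0.9962
  joint[2] = (-5.6134, 0.9898) + 11.4 * (-0.0872, -0.9962) = (-5.6134 + -0.9936, 0.9898 + -11.3566) = (-6.6070, -10.3668)
link 2: phi[2] = 170 + 95 + 145 = 410 deg
  cos(410 deg) = 0.6428, sin(410 deg) = 0.7660
  joint[3] = (-6.6070, -10.3668) + 7.2 * (0.6428, 0.7660) = (-6.6070 + 4.6281, -10.3668 + 5.5155) = (-1.9789, -4.8513)
link 3: phi[3] = 170 + 95 + 145 + -45 = 365 deg
  cos(365 deg) = 0.9962, sin(365 deg) = 0.0872
  joint[4] = (-1.9789, -4.8513) + 11.6 * (0.9962, 0.0872) = (-1.9789 + 11.5559, -4.8513 + 1.0110) = (9.5769, -3.8403)
End effector: (9.5769, -3.8403)

Answer: 9.5769 -3.8403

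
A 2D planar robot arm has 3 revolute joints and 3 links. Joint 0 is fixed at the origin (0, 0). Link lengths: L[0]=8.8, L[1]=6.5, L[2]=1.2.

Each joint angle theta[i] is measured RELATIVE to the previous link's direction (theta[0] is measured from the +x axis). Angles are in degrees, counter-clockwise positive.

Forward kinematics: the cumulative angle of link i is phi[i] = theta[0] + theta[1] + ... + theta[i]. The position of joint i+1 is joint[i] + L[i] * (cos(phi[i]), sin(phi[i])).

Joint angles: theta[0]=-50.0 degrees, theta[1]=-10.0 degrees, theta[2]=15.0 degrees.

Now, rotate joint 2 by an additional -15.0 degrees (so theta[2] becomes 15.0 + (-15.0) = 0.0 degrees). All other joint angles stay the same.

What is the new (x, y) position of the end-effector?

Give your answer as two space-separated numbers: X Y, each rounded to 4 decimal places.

joint[0] = (0.0000, 0.0000)  (base)
link 0: phi[0] = -50 = -50 deg
  cos(-50 deg) = 0.6428, sin(-50 deg) = -0.7660
  joint[1] = (0.0000, 0.0000) + 8.8 * (0.6428, -0.7660) = (0.0000 + 5.6565, 0.0000 + -6.7412) = (5.6565, -6.7412)
link 1: phi[1] = -50 + -10 = -60 deg
  cos(-60 deg) = 0.5000, sin(-60 deg) = -0.8660
  joint[2] = (5.6565, -6.7412) + 6.5 * (0.5000, -0.8660) = (5.6565 + 3.2500, -6.7412 + -5.6292) = (8.9065, -12.3704)
link 2: phi[2] = -50 + -10 + 0 = -60 deg
  cos(-60 deg) = 0.5000, sin(-60 deg) = -0.8660
  joint[3] = (8.9065, -12.3704) + 1.2 * (0.5000, -0.8660) = (8.9065 + 0.6000, -12.3704 + -1.0392) = (9.5065, -13.4096)
End effector: (9.5065, -13.4096)

Answer: 9.5065 -13.4096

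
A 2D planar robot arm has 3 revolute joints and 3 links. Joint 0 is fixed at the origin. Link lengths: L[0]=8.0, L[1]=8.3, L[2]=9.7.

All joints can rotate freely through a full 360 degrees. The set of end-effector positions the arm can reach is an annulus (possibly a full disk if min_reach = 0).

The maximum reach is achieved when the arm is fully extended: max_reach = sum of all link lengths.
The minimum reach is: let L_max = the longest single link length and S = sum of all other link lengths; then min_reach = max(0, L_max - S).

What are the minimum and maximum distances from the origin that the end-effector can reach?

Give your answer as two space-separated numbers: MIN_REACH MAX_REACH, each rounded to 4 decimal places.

Answer: 0.0000 26.0000

Derivation:
Link lengths: [8.0, 8.3, 9.7]
max_reach = 8 + 8.3 + 9.7 = 26
L_max = max([8.0, 8.3, 9.7]) = 9.7
S (sum of others) = 26 - 9.7 = 16.3
min_reach = max(0, 9.7 - 16.3) = max(0, -6.6) = 0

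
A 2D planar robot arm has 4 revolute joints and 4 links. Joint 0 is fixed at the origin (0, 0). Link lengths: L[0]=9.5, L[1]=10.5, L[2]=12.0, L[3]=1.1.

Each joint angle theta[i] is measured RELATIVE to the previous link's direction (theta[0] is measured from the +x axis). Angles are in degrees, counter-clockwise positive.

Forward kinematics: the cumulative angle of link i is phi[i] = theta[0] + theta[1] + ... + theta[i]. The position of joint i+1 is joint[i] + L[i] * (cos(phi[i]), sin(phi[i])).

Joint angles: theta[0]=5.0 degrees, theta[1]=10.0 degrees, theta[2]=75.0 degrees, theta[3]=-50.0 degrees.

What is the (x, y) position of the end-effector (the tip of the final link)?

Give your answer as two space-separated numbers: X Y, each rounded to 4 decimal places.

joint[0] = (0.0000, 0.0000)  (base)
link 0: phi[0] = 5 = 5 deg
  cos(5 deg) = 0.9962, sin(5 deg) = 0.0872
  joint[1] = (0.0000, 0.0000) + 9.5 * (0.9962, 0.0872) = (0.0000 + 9.4638, 0.0000 + 0.8280) = (9.4638, 0.8280)
link 1: phi[1] = 5 + 10 = 15 deg
  cos(15 deg) = 0.9659, sin(15 deg) = 0.2588
  joint[2] = (9.4638, 0.8280) + 10.5 * (0.9659, 0.2588) = (9.4638 + 10.1422, 0.8280 + 2.7176) = (19.6061, 3.5456)
link 2: phi[2] = 5 + 10 + 75 = 90 deg
  cos(90 deg) = 0.0000, sin(90 deg) = 1.0000
  joint[3] = (19.6061, 3.5456) + 12 * (0.0000, 1.0000) = (19.6061 + 0.0000, 3.5456 + 12.0000) = (19.6061, 15.5456)
link 3: phi[3] = 5 + 10 + 75 + -50 = 40 deg
  cos(40 deg) = 0.7660, sin(40 deg) = 0.6428
  joint[4] = (19.6061, 15.5456) + 1.1 * (0.7660, 0.6428) = (19.6061 + 0.8426, 15.5456 + 0.7071) = (20.4487, 16.2526)
End effector: (20.4487, 16.2526)

Answer: 20.4487 16.2526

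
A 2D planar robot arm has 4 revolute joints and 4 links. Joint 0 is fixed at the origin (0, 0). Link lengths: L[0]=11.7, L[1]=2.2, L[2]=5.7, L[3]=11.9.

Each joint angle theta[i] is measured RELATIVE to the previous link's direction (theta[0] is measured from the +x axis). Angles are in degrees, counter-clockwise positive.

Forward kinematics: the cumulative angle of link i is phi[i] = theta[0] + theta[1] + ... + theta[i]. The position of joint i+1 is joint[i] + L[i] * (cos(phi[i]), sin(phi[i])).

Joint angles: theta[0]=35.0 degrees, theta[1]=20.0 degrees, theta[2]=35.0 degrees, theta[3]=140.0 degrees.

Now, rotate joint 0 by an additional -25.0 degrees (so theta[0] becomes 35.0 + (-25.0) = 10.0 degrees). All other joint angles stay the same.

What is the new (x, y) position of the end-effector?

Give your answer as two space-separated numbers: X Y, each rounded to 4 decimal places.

Answer: 5.0514 3.2685

Derivation:
joint[0] = (0.0000, 0.0000)  (base)
link 0: phi[0] = 10 = 10 deg
  cos(10 deg) = 0.9848, sin(10 deg) = 0.1736
  joint[1] = (0.0000, 0.0000) + 11.7 * (0.9848, 0.1736) = (0.0000 + 11.5223, 0.0000 + 2.0317) = (11.5223, 2.0317)
link 1: phi[1] = 10 + 20 = 30 deg
  cos(30 deg) = 0.8660, sin(30 deg) = 0.5000
  joint[2] = (11.5223, 2.0317) + 2.2 * (0.8660, 0.5000) = (11.5223 + 1.9053, 2.0317 + 1.1000) = (13.4275, 3.1317)
link 2: phi[2] = 10 + 20 + 35 = 65 deg
  cos(65 deg) = 0.4226, sin(65 deg) = 0.9063
  joint[3] = (13.4275, 3.1317) + 5.7 * (0.4226, 0.9063) = (13.4275 + 2.4089, 3.1317 + 5.1660) = (15.8364, 8.2976)
link 3: phi[3] = 10 + 20 + 35 + 140 = 205 deg
  cos(205 deg) = -0.9063, sin(205 deg) = -0.4226
  joint[4] = (15.8364, 8.2976) + 11.9 * (-0.9063, -0.4226) = (15.8364 + -10.7851, 8.2976 + -5.0292) = (5.0514, 3.2685)
End effector: (5.0514, 3.2685)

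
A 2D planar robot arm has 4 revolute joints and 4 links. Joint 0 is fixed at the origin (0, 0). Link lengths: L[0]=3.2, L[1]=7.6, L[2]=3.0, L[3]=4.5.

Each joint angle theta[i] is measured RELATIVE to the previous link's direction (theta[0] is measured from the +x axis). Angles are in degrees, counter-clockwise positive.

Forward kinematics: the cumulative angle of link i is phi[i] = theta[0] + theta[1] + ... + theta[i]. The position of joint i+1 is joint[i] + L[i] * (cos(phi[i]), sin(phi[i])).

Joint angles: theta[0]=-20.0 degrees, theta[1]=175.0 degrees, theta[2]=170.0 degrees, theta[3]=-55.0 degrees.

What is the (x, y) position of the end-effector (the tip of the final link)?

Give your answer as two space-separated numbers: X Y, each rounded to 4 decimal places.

joint[0] = (0.0000, 0.0000)  (base)
link 0: phi[0] = -20 = -20 deg
  cos(-20 deg) = 0.9397, sin(-20 deg) = -0.3420
  joint[1] = (0.0000, 0.0000) + 3.2 * (0.9397, -0.3420) = (0.0000 + 3.0070, 0.0000 + -1.0945) = (3.0070, -1.0945)
link 1: phi[1] = -20 + 175 = 155 deg
  cos(155 deg) = -0.9063, sin(155 deg) = 0.4226
  joint[2] = (3.0070, -1.0945) + 7.6 * (-0.9063, 0.4226) = (3.0070 + -6.8879, -1.0945 + 3.2119) = (-3.8809, 2.1174)
link 2: phi[2] = -20 + 175 + 170 = 325 deg
  cos(325 deg) = 0.8192, sin(325 deg) = -0.5736
  joint[3] = (-3.8809, 2.1174) + 3 * (0.8192, -0.5736) = (-3.8809 + 2.4575, 2.1174 + -1.7207) = (-1.4235, 0.3967)
link 3: phi[3] = -20 + 175 + 170 + -55 = 270 deg
  cos(270 deg) = -0.0000, sin(270 deg) = -1.0000
  joint[4] = (-1.4235, 0.3967) + 4.5 * (-0.0000, -1.0000) = (-1.4235 + -0.0000, 0.3967 + -4.5000) = (-1.4235, -4.1033)
End effector: (-1.4235, -4.1033)

Answer: -1.4235 -4.1033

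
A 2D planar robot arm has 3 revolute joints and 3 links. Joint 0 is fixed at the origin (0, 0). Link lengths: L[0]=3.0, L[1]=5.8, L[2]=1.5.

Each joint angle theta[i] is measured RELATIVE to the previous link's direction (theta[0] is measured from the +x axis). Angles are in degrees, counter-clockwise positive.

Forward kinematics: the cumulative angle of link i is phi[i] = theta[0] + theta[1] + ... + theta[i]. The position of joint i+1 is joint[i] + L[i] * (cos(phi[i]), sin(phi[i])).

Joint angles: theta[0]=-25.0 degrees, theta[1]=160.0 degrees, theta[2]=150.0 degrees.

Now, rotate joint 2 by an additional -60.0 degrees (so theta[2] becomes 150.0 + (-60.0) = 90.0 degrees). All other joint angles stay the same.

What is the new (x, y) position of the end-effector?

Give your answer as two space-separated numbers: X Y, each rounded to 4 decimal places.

Answer: -2.4430 1.7727

Derivation:
joint[0] = (0.0000, 0.0000)  (base)
link 0: phi[0] = -25 = -25 deg
  cos(-25 deg) = 0.9063, sin(-25 deg) = -0.4226
  joint[1] = (0.0000, 0.0000) + 3 * (0.9063, -0.4226) = (0.0000 + 2.7189, 0.0000 + -1.2679) = (2.7189, -1.2679)
link 1: phi[1] = -25 + 160 = 135 deg
  cos(135 deg) = -0.7071, sin(135 deg) = 0.7071
  joint[2] = (2.7189, -1.2679) + 5.8 * (-0.7071, 0.7071) = (2.7189 + -4.1012, -1.2679 + 4.1012) = (-1.3823, 2.8334)
link 2: phi[2] = -25 + 160 + 90 = 225 deg
  cos(225 deg) = -0.7071, sin(225 deg) = -0.7071
  joint[3] = (-1.3823, 2.8334) + 1.5 * (-0.7071, -0.7071) = (-1.3823 + -1.0607, 2.8334 + -1.0607) = (-2.4430, 1.7727)
End effector: (-2.4430, 1.7727)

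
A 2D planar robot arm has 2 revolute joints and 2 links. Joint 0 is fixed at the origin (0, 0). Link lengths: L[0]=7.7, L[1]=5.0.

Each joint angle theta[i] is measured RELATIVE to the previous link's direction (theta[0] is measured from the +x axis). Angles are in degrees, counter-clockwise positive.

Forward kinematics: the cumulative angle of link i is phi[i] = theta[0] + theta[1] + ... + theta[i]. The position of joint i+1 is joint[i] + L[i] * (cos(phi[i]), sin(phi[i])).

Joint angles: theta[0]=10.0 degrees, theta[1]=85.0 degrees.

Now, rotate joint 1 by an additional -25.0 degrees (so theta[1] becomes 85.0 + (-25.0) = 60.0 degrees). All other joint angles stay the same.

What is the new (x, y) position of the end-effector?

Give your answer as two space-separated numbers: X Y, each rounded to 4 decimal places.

Answer: 9.2931 6.0356

Derivation:
joint[0] = (0.0000, 0.0000)  (base)
link 0: phi[0] = 10 = 10 deg
  cos(10 deg) = 0.9848, sin(10 deg) = 0.1736
  joint[1] = (0.0000, 0.0000) + 7.7 * (0.9848, 0.1736) = (0.0000 + 7.5830, 0.0000 + 1.3371) = (7.5830, 1.3371)
link 1: phi[1] = 10 + 60 = 70 deg
  cos(70 deg) = 0.3420, sin(70 deg) = 0.9397
  joint[2] = (7.5830, 1.3371) + 5 * (0.3420, 0.9397) = (7.5830 + 1.7101, 1.3371 + 4.6985) = (9.2931, 6.0356)
End effector: (9.2931, 6.0356)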